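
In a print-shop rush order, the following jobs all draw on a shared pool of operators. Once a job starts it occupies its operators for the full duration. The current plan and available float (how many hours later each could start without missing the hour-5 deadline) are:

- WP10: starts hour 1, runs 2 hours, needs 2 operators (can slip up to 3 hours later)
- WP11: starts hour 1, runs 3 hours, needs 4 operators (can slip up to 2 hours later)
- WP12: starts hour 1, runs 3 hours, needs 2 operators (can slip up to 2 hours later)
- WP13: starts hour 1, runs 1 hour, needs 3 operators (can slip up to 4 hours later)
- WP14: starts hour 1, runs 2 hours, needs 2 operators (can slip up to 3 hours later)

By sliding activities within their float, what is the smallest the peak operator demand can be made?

7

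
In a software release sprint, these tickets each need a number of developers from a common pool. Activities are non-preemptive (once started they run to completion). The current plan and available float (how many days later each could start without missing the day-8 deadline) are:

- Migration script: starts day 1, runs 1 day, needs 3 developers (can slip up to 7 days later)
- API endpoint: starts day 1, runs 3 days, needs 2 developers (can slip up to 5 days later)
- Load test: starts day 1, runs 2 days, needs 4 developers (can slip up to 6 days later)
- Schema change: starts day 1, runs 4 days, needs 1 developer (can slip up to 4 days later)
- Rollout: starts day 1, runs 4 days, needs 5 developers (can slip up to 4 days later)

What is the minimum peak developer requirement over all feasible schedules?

Early-start (Migration script@1, API endpoint@1, Load test@1, Schema change@1, Rollout@1) gives peak 15: d1:15  d2:12  d3:8  d4:6  d5:0  d6:0  d7:0  d8:0.
Shift Load test→2, Schema change→4, Rollout→4.
Schedule Migration script@1, API endpoint@1, Load test@2, Schema change@4, Rollout@4: d1:5  d2:6  d3:6  d4:6  d5:6  d6:6  d7:6  d8:0 — peak 6.
Total developer-days = 41 over 8 days ⇒ peak ≥ ⌈41/8⌉ = 6, so 6 is optimal.

6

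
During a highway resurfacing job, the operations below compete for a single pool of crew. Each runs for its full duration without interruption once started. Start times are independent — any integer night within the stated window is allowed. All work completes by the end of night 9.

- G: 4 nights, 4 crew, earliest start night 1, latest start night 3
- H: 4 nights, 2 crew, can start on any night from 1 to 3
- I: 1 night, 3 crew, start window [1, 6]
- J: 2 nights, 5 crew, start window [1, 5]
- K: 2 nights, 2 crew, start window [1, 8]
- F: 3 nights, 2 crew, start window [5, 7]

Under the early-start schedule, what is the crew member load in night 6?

2

At early start, night 6 has: F.
Demand: 2 = 2.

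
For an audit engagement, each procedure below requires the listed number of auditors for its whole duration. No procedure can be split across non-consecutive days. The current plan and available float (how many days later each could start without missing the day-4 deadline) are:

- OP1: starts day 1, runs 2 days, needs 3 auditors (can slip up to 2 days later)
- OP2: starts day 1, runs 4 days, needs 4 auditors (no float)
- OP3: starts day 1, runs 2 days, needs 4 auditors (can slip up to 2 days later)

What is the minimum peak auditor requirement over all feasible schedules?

8

Early-start (OP1@1, OP2@1, OP3@1) gives peak 11: d1:11  d2:11  d3:4  d4:4.
Shift OP3→3.
Schedule OP1@1, OP2@1, OP3@3: d1:7  d2:7  d3:8  d4:8 — peak 8.
Total auditor-days = 30 over 4 days ⇒ peak ≥ ⌈30/4⌉ = 8, so 8 is optimal.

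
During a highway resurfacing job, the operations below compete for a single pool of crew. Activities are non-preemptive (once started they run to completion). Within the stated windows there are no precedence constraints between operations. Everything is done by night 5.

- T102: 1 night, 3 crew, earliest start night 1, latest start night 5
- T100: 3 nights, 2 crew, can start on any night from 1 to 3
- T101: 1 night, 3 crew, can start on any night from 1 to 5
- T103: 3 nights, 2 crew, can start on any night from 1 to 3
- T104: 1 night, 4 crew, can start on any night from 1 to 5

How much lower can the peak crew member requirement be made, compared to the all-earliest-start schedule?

Early-start peak: n1:14  n2:4  n3:4  n4:0  n5:0 ⇒ 14.
Leveled (T102@1, T100@1, T101@4, T103@2, T104@5): n1:5  n2:4  n3:4  n4:5  n5:4 ⇒ 5.
Reduction 14 − 5 = 9.

9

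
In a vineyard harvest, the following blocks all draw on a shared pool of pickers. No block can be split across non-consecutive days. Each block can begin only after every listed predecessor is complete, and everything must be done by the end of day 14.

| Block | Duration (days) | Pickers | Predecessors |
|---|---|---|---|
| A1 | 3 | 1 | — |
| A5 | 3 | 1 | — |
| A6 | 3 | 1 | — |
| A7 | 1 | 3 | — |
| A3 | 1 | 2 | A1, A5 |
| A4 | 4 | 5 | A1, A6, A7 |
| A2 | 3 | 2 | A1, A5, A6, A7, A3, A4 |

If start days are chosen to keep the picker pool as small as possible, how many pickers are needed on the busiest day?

5

Early-start (A1@1, A5@1, A6@1, A7@1, A3@4, A4@4, A2@8) gives peak 7: d1:6  d2:3  d3:3  d4:7  d5:5  d6:5  d7:5  d8:2  d9:2  d10:2  d11:0  d12:0  d13:0  d14:0.
Shift A7→4, A4→5, A2→9.
Schedule A1@1, A5@1, A6@1, A7@4, A3@4, A4@5, A2@9: d1:3  d2:3  d3:3  d4:5  d5:5  d6:5  d7:5  d8:5  d9:2  d10:2  d11:2  d12:0  d13:0  d14:0 — peak 5.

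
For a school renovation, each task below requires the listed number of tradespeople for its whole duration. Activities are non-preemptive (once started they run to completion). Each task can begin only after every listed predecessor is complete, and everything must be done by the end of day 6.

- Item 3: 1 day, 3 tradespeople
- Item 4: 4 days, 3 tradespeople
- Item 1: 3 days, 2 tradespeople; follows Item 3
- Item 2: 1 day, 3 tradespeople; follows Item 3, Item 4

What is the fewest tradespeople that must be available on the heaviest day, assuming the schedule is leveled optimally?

5

Early-start (Item 3@1, Item 4@1, Item 1@2, Item 2@5) gives peak 6: d1:6  d2:5  d3:5  d4:5  d5:3  d6:0.
Shift Item 4→2, Item 2→6.
Schedule Item 3@1, Item 4@2, Item 1@2, Item 2@6: d1:3  d2:5  d3:5  d4:5  d5:3  d6:3 — peak 5.
No arrangement of the 18 feasible schedules does better.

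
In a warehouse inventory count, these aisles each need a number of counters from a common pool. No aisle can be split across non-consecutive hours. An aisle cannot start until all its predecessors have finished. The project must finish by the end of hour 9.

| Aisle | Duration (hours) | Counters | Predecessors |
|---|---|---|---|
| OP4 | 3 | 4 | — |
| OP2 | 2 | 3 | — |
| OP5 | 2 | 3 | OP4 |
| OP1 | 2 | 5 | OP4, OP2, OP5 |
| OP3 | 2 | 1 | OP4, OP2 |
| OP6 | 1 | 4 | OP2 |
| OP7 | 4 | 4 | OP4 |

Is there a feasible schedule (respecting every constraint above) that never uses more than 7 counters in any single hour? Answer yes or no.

no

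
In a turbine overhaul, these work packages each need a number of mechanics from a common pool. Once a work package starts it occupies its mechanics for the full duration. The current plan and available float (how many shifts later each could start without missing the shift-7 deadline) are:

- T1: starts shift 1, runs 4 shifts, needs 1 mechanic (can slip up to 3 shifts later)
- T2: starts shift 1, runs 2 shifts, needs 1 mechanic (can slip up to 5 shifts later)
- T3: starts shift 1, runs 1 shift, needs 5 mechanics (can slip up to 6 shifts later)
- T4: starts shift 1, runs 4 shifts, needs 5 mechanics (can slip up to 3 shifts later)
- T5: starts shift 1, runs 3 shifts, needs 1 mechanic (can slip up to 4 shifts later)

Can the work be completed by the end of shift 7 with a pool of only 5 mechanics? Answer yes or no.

no

The minimum achievable peak is 6; 5 < 6, so no feasible schedule stays within the cap.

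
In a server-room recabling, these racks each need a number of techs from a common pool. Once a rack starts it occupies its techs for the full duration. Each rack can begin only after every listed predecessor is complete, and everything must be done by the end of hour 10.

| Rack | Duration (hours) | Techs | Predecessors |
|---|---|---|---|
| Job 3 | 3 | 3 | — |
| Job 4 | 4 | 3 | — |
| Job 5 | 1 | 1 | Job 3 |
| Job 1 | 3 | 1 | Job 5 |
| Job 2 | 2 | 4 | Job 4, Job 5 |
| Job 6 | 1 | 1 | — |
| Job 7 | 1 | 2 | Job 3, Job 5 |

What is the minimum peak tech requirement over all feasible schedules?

4

Early-start (Job 3@1, Job 4@1, Job 5@4, Job 1@5, Job 2@5, Job 6@1, Job 7@5) gives peak 7: h1:7  h2:6  h3:6  h4:4  h5:7  h6:5  h7:1  h8:0  h9:0  h10:0.
Shift Job 4→4, Job 2→8, Job 7→10.
Schedule Job 3@1, Job 4@4, Job 5@4, Job 1@5, Job 2@8, Job 6@1, Job 7@10: h1:4  h2:3  h3:3  h4:4  h5:4  h6:4  h7:4  h8:4  h9:4  h10:2 — peak 4.
Total tech-hours = 36 over 10 hours ⇒ peak ≥ ⌈36/10⌉ = 4, so 4 is optimal.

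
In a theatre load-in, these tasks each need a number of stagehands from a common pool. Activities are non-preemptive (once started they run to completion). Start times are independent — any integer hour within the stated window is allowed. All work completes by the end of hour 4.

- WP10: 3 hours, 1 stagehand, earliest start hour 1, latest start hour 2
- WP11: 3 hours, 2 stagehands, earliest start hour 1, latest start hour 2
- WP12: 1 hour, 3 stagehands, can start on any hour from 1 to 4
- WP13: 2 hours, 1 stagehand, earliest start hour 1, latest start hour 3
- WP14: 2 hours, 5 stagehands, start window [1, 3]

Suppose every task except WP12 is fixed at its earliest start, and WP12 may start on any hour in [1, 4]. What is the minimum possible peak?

WP12@1: h1:12  h2:9  h3:3  h4:0 → peak 12
WP12@2: h1:9  h2:12  h3:3  h4:0 → peak 12
WP12@3: h1:9  h2:9  h3:6  h4:0 → peak 9
WP12@4: h1:9  h2:9  h3:3  h4:3 → peak 9
Best is WP12@3, peak 9.

9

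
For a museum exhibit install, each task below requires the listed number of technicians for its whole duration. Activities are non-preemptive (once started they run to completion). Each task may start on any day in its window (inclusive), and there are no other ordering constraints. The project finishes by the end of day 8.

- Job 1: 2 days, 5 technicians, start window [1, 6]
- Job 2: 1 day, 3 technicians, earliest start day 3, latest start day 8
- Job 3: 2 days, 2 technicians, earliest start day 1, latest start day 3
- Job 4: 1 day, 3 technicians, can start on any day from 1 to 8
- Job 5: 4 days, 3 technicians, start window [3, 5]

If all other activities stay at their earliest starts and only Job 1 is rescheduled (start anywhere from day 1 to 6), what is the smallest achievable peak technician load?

8

Job 1@1: d1:10  d2:7  d3:6  d4:3  d5:3  d6:3  d7:0  d8:0 → peak 10
Job 1@2: d1:5  d2:7  d3:11  d4:3  d5:3  d6:3  d7:0  d8:0 → peak 11
Job 1@3: d1:5  d2:2  d3:11  d4:8  d5:3  d6:3  d7:0  d8:0 → peak 11
Job 1@4: d1:5  d2:2  d3:6  d4:8  d5:8  d6:3  d7:0  d8:0 → peak 8
Job 1@5: d1:5  d2:2  d3:6  d4:3  d5:8  d6:8  d7:0  d8:0 → peak 8
Job 1@6: d1:5  d2:2  d3:6  d4:3  d5:3  d6:8  d7:5  d8:0 → peak 8
Best is Job 1@4, peak 8.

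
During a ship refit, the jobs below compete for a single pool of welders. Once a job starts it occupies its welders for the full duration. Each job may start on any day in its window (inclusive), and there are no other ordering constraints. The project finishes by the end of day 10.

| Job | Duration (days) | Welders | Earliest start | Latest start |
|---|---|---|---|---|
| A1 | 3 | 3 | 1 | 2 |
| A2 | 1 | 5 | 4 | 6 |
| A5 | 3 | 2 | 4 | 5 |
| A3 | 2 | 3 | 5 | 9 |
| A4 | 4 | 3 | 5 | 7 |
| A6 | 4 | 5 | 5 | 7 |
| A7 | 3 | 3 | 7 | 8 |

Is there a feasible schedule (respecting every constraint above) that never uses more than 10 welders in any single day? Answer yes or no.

no

The minimum achievable peak is 11; 10 < 11, so no feasible schedule stays within the cap.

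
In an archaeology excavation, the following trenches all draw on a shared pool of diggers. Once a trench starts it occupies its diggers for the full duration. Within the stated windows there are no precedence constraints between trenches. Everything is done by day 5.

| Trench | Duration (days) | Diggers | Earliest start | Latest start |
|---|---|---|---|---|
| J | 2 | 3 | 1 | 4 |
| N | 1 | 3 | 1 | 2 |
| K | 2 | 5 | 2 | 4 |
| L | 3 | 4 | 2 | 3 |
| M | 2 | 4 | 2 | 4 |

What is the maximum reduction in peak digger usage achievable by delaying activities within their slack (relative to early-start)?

Early-start peak: d1:6  d2:16  d3:13  d4:4  d5:0 ⇒ 16.
Leveled (J@1, N@1, K@2, L@3, M@4): d1:6  d2:8  d3:9  d4:8  d5:8 ⇒ 9.
Reduction 16 − 9 = 7.

7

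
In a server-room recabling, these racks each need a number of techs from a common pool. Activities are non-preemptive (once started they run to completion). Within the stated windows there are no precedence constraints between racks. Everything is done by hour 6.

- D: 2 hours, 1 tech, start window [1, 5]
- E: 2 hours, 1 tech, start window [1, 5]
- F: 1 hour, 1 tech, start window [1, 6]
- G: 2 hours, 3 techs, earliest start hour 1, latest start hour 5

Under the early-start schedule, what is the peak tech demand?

6

Early-start schedule: D@1, E@1, F@1, G@1.
Load per hour: hour 1: 6, hour 2: 5, hour 3: 0, hour 4: 0, hour 5: 0, hour 6: 0.
Peak is 6.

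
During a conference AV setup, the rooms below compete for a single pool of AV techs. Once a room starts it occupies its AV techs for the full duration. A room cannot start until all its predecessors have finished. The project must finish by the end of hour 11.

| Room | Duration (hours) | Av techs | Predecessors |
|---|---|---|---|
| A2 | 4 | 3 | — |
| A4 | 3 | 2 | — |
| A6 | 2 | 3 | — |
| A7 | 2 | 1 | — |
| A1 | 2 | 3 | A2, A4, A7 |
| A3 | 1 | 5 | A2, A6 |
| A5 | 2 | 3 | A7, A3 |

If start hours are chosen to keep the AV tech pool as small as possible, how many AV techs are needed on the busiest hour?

Early-start (A2@1, A4@1, A6@1, A7@1, A1@5, A3@5, A5@6) gives peak 9: h1:9  h2:9  h3:5  h4:3  h5:8  h6:6  h7:3  h8:0  h9:0  h10:0  h11:0.
Shift A6→5, A7→4, A1→7, A3→9, A5→10.
Schedule A2@1, A4@1, A6@5, A7@4, A1@7, A3@9, A5@10: h1:5  h2:5  h3:5  h4:4  h5:4  h6:3  h7:3  h8:3  h9:5  h10:3  h11:3 — peak 5.

5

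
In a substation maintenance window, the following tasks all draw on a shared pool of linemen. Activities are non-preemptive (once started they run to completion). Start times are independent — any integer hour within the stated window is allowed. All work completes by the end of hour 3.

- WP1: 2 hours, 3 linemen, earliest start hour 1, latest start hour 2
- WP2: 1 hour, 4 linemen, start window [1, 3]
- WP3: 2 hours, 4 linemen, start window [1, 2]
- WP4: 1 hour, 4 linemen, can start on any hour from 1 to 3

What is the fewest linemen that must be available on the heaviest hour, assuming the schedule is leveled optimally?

8

Early-start (WP1@1, WP2@1, WP3@1, WP4@1) gives peak 15: h1:15  h2:7  h3:0.
Shift WP3→2, WP4→3.
Schedule WP1@1, WP2@1, WP3@2, WP4@3: h1:7  h2:7  h3:8 — peak 8.
Total lineman-hours = 22 over 3 hours ⇒ peak ≥ ⌈22/3⌉ = 8, so 8 is optimal.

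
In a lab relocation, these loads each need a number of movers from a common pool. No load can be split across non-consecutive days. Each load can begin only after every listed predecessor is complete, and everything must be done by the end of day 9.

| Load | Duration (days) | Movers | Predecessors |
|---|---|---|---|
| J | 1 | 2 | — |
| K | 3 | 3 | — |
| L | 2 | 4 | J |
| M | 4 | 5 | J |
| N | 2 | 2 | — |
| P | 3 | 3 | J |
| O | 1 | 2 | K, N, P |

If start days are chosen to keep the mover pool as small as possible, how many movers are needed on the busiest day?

Early-start (J@1, K@1, L@2, M@2, N@1, P@2, O@5) gives peak 17: d1:7  d2:17  d3:15  d4:8  d5:7  d6:0  d7:0  d8:0  d9:0.
Shift L→4, M→6, P→3, O→6.
Schedule J@1, K@1, L@4, M@6, N@1, P@3, O@6: d1:7  d2:5  d3:6  d4:7  d5:7  d6:7  d7:5  d8:5  d9:5 — peak 7.

7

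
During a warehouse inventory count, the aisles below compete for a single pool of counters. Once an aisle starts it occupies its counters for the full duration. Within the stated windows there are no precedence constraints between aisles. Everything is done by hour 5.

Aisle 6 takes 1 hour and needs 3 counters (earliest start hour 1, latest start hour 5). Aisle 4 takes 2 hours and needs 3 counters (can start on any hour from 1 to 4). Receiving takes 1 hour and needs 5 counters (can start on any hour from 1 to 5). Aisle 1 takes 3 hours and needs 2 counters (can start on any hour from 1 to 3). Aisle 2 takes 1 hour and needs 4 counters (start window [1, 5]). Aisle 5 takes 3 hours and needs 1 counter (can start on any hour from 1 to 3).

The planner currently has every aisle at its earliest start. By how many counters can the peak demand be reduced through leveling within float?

12

Early-start peak: h1:18  h2:6  h3:3  h4:0  h5:0 ⇒ 18.
Leveled (Aisle 6@1, Aisle 4@2, Receiving@4, Aisle 1@1, Aisle 2@5, Aisle 5@1): h1:6  h2:6  h3:6  h4:5  h5:4 ⇒ 6.
Reduction 18 − 6 = 12.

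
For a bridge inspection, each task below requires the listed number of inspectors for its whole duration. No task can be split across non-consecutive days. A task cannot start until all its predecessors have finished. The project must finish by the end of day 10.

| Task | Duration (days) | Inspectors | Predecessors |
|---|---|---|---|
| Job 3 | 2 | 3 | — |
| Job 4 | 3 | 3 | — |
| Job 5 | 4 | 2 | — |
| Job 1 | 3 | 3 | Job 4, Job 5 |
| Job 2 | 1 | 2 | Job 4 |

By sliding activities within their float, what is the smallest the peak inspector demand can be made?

5

Early-start (Job 3@1, Job 4@1, Job 5@1, Job 1@5, Job 2@4) gives peak 8: d1:8  d2:8  d3:5  d4:4  d5:3  d6:3  d7:3  d8:0  d9:0  d10:0.
Shift Job 4→3, Job 1→6, Job 2→6.
Schedule Job 3@1, Job 4@3, Job 5@1, Job 1@6, Job 2@6: d1:5  d2:5  d3:5  d4:5  d5:3  d6:5  d7:3  d8:3  d9:0  d10:0 — peak 5.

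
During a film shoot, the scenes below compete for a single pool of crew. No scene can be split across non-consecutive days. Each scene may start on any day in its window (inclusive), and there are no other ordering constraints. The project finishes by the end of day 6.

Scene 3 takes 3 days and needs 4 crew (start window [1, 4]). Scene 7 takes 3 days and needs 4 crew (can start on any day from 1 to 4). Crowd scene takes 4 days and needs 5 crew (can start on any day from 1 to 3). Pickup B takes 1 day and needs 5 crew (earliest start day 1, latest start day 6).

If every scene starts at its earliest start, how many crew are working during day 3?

13

At early start, day 3 has: Scene 3, Scene 7, Crowd scene.
Demand: 4 + 4 + 5 = 13.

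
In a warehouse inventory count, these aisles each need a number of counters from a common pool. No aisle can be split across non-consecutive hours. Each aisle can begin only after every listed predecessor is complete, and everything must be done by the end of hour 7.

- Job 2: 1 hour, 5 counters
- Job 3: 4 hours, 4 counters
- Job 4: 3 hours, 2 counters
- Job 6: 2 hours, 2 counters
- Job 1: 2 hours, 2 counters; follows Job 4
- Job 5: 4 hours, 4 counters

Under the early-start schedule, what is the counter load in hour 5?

At early start, hour 5 has: Job 1.
Demand: 2 = 2.

2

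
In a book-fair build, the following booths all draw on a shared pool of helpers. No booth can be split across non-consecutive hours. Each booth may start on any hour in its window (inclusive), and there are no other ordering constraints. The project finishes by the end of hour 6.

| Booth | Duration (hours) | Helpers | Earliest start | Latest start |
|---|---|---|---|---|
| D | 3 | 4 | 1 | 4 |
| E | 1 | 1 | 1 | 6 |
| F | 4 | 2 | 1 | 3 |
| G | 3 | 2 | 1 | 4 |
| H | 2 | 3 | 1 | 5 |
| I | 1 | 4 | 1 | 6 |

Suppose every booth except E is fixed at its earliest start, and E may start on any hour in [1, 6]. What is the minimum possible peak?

15

E@1: h1:16  h2:11  h3:8  h4:2  h5:0  h6:0 → peak 16
E@2: h1:15  h2:12  h3:8  h4:2  h5:0  h6:0 → peak 15
E@3: h1:15  h2:11  h3:9  h4:2  h5:0  h6:0 → peak 15
E@4: h1:15  h2:11  h3:8  h4:3  h5:0  h6:0 → peak 15
E@5: h1:15  h2:11  h3:8  h4:2  h5:1  h6:0 → peak 15
E@6: h1:15  h2:11  h3:8  h4:2  h5:0  h6:1 → peak 15
Best is E@2, peak 15.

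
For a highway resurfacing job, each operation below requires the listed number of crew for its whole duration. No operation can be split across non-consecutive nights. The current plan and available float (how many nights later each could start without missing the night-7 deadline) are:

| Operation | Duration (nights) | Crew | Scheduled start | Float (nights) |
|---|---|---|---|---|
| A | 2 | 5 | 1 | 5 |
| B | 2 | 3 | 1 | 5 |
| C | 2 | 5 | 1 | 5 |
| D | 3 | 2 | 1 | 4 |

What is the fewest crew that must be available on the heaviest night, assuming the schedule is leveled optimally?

5

Early-start (A@1, B@1, C@1, D@1) gives peak 15: n1:15  n2:15  n3:2  n4:0  n5:0  n6:0  n7:0.
Shift B→3, C→6, D→3.
Schedule A@1, B@3, C@6, D@3: n1:5  n2:5  n3:5  n4:5  n5:2  n6:5  n7:5 — peak 5.
Total crew member-nights = 32 over 7 nights ⇒ peak ≥ ⌈32/7⌉ = 5, so 5 is optimal.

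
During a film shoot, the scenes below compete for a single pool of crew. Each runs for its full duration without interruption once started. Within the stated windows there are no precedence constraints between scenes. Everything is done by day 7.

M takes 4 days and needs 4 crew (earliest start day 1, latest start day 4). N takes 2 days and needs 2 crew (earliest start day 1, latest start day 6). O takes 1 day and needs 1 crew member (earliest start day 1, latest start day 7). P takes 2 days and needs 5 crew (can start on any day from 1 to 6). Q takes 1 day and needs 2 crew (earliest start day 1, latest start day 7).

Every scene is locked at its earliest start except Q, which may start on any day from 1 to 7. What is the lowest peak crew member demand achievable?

Q@1: d1:14  d2:11  d3:4  d4:4  d5:0  d6:0  d7:0 → peak 14
Q@2: d1:12  d2:13  d3:4  d4:4  d5:0  d6:0  d7:0 → peak 13
Q@3: d1:12  d2:11  d3:6  d4:4  d5:0  d6:0  d7:0 → peak 12
Q@4: d1:12  d2:11  d3:4  d4:6  d5:0  d6:0  d7:0 → peak 12
Q@5: d1:12  d2:11  d3:4  d4:4  d5:2  d6:0  d7:0 → peak 12
Q@6: d1:12  d2:11  d3:4  d4:4  d5:0  d6:2  d7:0 → peak 12
Q@7: d1:12  d2:11  d3:4  d4:4  d5:0  d6:0  d7:2 → peak 12
Best is Q@3, peak 12.

12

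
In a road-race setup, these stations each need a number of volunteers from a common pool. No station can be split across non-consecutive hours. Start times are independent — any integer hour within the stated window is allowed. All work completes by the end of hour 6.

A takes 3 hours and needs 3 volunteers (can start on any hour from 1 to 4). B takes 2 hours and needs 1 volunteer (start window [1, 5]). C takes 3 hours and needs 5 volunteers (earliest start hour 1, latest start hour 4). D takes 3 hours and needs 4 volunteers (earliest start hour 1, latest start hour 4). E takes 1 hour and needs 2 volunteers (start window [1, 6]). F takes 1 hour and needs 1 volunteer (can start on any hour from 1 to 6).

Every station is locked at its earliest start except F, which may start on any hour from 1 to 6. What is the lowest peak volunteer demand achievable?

F@1: h1:16  h2:13  h3:12  h4:0  h5:0  h6:0 → peak 16
F@2: h1:15  h2:14  h3:12  h4:0  h5:0  h6:0 → peak 15
F@3: h1:15  h2:13  h3:13  h4:0  h5:0  h6:0 → peak 15
F@4: h1:15  h2:13  h3:12  h4:1  h5:0  h6:0 → peak 15
F@5: h1:15  h2:13  h3:12  h4:0  h5:1  h6:0 → peak 15
F@6: h1:15  h2:13  h3:12  h4:0  h5:0  h6:1 → peak 15
Best is F@2, peak 15.

15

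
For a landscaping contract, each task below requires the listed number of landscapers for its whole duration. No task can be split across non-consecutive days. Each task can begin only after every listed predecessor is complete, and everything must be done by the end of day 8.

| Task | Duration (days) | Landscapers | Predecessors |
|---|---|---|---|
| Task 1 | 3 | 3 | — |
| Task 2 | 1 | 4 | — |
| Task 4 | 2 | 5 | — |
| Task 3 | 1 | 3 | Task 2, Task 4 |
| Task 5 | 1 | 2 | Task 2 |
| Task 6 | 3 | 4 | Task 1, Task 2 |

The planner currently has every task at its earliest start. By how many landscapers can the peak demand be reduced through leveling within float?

5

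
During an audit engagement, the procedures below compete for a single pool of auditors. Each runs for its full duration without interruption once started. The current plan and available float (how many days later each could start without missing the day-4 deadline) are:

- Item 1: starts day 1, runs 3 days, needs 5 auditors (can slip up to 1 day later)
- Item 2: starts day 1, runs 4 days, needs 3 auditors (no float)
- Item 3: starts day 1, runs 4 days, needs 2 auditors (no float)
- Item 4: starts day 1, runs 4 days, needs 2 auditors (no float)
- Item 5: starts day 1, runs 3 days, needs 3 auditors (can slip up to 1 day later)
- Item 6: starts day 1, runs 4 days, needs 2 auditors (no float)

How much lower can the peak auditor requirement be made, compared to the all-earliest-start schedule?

Early-start peak: d1:17  d2:17  d3:17  d4:9 ⇒ 17.
Leveled (Item 1@1, Item 2@1, Item 3@1, Item 4@1, Item 5@1, Item 6@1): d1:17  d2:17  d3:17  d4:9 ⇒ 17.
Reduction 17 − 17 = 0.

0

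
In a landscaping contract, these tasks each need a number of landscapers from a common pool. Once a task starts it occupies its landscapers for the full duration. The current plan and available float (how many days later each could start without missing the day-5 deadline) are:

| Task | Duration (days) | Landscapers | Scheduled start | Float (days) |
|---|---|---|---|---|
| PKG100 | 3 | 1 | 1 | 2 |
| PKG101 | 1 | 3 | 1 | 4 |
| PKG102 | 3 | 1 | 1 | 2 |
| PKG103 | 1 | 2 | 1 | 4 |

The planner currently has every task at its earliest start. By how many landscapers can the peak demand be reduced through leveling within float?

4

Early-start peak: d1:7  d2:2  d3:2  d4:0  d5:0 ⇒ 7.
Leveled (PKG100@1, PKG101@4, PKG102@1, PKG103@5): d1:2  d2:2  d3:2  d4:3  d5:2 ⇒ 3.
Reduction 7 − 3 = 4.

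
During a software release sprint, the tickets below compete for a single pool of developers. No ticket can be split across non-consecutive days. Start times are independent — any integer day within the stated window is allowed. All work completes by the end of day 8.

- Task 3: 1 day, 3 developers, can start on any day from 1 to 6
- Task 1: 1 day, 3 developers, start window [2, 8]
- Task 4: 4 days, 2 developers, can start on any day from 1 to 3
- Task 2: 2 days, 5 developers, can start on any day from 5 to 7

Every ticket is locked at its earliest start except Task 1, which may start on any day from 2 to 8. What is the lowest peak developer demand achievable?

5

Task 1@2: d1:5  d2:5  d3:2  d4:2  d5:5  d6:5  d7:0  d8:0 → peak 5
Task 1@3: d1:5  d2:2  d3:5  d4:2  d5:5  d6:5  d7:0  d8:0 → peak 5
Task 1@4: d1:5  d2:2  d3:2  d4:5  d5:5  d6:5  d7:0  d8:0 → peak 5
Task 1@5: d1:5  d2:2  d3:2  d4:2  d5:8  d6:5  d7:0  d8:0 → peak 8
Task 1@6: d1:5  d2:2  d3:2  d4:2  d5:5  d6:8  d7:0  d8:0 → peak 8
Task 1@7: d1:5  d2:2  d3:2  d4:2  d5:5  d6:5  d7:3  d8:0 → peak 5
Task 1@8: d1:5  d2:2  d3:2  d4:2  d5:5  d6:5  d7:0  d8:3 → peak 5
Best is Task 1@2, peak 5.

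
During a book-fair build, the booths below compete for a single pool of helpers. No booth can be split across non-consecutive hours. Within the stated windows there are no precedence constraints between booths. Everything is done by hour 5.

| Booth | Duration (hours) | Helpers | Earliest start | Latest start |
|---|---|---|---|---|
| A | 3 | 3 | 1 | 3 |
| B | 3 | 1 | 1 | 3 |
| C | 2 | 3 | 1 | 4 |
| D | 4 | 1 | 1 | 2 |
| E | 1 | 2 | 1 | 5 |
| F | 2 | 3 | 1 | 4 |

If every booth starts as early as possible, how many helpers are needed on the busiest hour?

13

Early-start schedule: A@1, B@1, C@1, D@1, E@1, F@1.
Load per hour: hour 1: 13, hour 2: 11, hour 3: 5, hour 4: 1, hour 5: 0.
Peak is 13.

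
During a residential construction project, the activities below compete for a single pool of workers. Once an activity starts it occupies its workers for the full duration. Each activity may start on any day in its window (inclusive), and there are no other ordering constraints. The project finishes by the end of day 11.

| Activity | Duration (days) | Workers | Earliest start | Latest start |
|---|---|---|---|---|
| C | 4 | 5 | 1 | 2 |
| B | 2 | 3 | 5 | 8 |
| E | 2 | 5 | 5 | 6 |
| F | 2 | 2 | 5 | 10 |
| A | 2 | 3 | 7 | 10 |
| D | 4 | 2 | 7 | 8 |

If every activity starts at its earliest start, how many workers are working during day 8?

At early start, day 8 has: A, D.
Demand: 3 + 2 = 5.

5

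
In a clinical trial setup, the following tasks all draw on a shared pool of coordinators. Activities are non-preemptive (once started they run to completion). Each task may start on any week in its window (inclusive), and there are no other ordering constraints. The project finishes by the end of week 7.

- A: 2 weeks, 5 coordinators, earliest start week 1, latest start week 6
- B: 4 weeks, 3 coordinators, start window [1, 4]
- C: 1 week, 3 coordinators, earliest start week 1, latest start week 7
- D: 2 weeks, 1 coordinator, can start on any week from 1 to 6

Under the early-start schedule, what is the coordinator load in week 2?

9

At early start, week 2 has: A, B, D.
Demand: 5 + 3 + 1 = 9.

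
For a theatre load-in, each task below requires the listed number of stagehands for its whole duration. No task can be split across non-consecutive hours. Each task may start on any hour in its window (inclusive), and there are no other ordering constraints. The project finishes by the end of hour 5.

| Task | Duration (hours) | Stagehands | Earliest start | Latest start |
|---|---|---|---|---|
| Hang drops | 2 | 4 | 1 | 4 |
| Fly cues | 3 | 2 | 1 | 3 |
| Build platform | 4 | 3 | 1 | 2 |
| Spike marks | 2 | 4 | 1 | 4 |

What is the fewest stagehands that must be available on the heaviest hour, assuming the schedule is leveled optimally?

9

Early-start (Hang drops@1, Fly cues@1, Build platform@1, Spike marks@1) gives peak 13: h1:13  h2:13  h3:5  h4:3  h5:0.
Shift Spike marks→3.
Schedule Hang drops@1, Fly cues@1, Build platform@1, Spike marks@3: h1:9  h2:9  h3:9  h4:7  h5:0 — peak 9.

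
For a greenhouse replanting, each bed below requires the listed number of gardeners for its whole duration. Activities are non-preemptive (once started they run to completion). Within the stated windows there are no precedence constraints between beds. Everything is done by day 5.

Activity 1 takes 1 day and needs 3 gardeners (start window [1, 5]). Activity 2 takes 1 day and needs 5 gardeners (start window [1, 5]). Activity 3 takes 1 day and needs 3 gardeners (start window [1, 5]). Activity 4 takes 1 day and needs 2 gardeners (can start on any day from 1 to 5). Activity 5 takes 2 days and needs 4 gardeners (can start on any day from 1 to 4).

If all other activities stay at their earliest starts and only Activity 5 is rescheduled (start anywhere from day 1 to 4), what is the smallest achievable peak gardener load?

13

Activity 5@1: d1:17  d2:4  d3:0  d4:0  d5:0 → peak 17
Activity 5@2: d1:13  d2:4  d3:4  d4:0  d5:0 → peak 13
Activity 5@3: d1:13  d2:0  d3:4  d4:4  d5:0 → peak 13
Activity 5@4: d1:13  d2:0  d3:0  d4:4  d5:4 → peak 13
Best is Activity 5@2, peak 13.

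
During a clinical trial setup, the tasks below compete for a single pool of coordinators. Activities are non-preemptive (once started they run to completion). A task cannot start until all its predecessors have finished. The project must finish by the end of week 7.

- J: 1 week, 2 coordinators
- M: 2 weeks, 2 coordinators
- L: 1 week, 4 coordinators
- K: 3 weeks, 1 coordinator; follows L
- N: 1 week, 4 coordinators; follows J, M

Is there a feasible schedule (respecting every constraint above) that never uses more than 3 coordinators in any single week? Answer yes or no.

no

The minimum achievable peak is 4; 3 < 4, so no feasible schedule stays within the cap.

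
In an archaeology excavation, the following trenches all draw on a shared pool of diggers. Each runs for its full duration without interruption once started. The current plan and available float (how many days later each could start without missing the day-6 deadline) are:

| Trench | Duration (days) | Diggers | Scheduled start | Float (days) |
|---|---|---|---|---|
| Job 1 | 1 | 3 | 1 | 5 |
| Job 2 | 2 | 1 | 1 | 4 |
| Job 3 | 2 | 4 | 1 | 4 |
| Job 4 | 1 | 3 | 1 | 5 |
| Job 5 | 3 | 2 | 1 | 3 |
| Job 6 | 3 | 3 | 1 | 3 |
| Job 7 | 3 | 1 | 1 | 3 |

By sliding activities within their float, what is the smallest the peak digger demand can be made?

6

Early-start (Job 1@1, Job 2@1, Job 3@1, Job 4@1, Job 5@1, Job 6@1, Job 7@1) gives peak 17: d1:17  d2:11  d3:6  d4:0  d5:0  d6:0.
Shift Job 2→2, Job 3→2, Job 5→4, Job 6→4, Job 7→2.
Schedule Job 1@1, Job 2@2, Job 3@2, Job 4@1, Job 5@4, Job 6@4, Job 7@2: d1:6  d2:6  d3:6  d4:6  d5:5  d6:5 — peak 6.
Total digger-days = 34 over 6 days ⇒ peak ≥ ⌈34/6⌉ = 6, so 6 is optimal.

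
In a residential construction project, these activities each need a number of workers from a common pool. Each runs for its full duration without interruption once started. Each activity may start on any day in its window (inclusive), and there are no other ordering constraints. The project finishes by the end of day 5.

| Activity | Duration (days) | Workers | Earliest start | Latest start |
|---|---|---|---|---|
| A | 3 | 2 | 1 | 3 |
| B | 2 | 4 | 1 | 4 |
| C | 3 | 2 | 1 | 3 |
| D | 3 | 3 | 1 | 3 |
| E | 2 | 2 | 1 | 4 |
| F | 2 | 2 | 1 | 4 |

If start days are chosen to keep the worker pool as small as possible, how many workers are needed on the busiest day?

8

Early-start (A@1, B@1, C@1, D@1, E@1, F@1) gives peak 15: d1:15  d2:15  d3:7  d4:0  d5:0.
Shift D→3, E→4, F→4.
Schedule A@1, B@1, C@1, D@3, E@4, F@4: d1:8  d2:8  d3:7  d4:7  d5:7 — peak 8.
Total worker-days = 37 over 5 days ⇒ peak ≥ ⌈37/5⌉ = 8, so 8 is optimal.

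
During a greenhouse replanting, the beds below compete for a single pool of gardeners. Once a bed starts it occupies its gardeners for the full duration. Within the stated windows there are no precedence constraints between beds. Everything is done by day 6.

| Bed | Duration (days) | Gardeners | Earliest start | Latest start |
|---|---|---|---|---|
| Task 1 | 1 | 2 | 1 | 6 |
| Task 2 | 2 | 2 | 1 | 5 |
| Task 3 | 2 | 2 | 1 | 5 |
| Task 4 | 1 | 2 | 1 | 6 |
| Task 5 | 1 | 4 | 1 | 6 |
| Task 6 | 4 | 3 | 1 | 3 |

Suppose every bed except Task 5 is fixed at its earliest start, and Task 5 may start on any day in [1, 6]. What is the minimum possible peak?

Task 5@1: d1:15  d2:7  d3:3  d4:3  d5:0  d6:0 → peak 15
Task 5@2: d1:11  d2:11  d3:3  d4:3  d5:0  d6:0 → peak 11
Task 5@3: d1:11  d2:7  d3:7  d4:3  d5:0  d6:0 → peak 11
Task 5@4: d1:11  d2:7  d3:3  d4:7  d5:0  d6:0 → peak 11
Task 5@5: d1:11  d2:7  d3:3  d4:3  d5:4  d6:0 → peak 11
Task 5@6: d1:11  d2:7  d3:3  d4:3  d5:0  d6:4 → peak 11
Best is Task 5@2, peak 11.

11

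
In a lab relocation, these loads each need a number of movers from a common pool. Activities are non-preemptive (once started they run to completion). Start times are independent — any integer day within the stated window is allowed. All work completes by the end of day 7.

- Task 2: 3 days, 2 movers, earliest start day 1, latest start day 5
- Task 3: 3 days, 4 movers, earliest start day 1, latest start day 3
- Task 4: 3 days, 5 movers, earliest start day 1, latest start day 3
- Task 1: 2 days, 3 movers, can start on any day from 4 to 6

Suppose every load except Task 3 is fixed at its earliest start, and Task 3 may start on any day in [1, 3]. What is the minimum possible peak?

11

Task 3@1: d1:11  d2:11  d3:11  d4:3  d5:3  d6:0  d7:0 → peak 11
Task 3@2: d1:7  d2:11  d3:11  d4:7  d5:3  d6:0  d7:0 → peak 11
Task 3@3: d1:7  d2:7  d3:11  d4:7  d5:7  d6:0  d7:0 → peak 11
Best is Task 3@1, peak 11.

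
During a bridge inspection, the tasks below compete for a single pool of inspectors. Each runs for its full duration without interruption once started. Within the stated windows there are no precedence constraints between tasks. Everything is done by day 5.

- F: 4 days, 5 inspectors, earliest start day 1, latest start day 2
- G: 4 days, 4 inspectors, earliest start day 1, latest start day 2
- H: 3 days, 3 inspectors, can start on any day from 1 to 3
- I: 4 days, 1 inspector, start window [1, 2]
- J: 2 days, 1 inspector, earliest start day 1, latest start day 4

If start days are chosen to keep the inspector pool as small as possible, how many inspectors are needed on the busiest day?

Early-start (F@1, G@1, H@1, I@1, J@1) gives peak 14: d1:14  d2:14  d3:13  d4:10  d5:0.
Shift J→4.
Schedule F@1, G@1, H@1, I@1, J@4: d1:13  d2:13  d3:13  d4:11  d5:1 — peak 13.

13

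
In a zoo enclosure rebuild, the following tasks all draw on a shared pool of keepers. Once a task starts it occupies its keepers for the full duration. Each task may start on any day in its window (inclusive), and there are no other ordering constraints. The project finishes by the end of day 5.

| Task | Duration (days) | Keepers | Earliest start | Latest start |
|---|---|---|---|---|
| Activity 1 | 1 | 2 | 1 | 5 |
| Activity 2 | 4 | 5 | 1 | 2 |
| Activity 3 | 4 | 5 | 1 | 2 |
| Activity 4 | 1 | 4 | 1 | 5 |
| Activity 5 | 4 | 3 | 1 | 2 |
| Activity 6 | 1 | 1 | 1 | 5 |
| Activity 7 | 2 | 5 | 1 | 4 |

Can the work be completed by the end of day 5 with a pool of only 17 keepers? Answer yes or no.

no

The minimum achievable peak is 18; 17 < 18, so no feasible schedule stays within the cap.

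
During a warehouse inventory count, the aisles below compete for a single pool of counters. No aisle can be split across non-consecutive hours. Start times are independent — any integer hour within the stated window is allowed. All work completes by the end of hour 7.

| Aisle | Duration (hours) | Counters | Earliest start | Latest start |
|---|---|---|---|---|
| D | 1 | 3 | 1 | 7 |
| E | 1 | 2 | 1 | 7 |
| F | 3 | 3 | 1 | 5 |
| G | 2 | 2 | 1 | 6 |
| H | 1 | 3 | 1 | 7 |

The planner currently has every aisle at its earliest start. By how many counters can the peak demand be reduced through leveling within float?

9

Early-start peak: h1:13  h2:5  h3:3  h4:0  h5:0  h6:0  h7:0 ⇒ 13.
Leveled (D@1, E@2, F@4, G@2, H@7): h1:3  h2:4  h3:2  h4:3  h5:3  h6:3  h7:3 ⇒ 4.
Reduction 13 − 4 = 9.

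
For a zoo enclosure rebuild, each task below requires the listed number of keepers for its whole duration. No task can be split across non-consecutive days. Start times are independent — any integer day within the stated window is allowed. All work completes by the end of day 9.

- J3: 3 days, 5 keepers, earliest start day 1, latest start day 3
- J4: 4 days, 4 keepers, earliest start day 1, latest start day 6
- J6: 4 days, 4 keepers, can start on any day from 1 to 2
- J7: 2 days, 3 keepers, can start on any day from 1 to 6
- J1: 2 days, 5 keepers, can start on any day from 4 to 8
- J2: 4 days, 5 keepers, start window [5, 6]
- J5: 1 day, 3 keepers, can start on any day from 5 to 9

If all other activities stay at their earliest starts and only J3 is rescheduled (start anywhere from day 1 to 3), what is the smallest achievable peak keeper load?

16

J3@1: d1:16  d2:16  d3:13  d4:13  d5:13  d6:5  d7:5  d8:5  d9:0 → peak 16
J3@2: d1:11  d2:16  d3:13  d4:18  d5:13  d6:5  d7:5  d8:5  d9:0 → peak 18
J3@3: d1:11  d2:11  d3:13  d4:18  d5:18  d6:5  d7:5  d8:5  d9:0 → peak 18
Best is J3@1, peak 16.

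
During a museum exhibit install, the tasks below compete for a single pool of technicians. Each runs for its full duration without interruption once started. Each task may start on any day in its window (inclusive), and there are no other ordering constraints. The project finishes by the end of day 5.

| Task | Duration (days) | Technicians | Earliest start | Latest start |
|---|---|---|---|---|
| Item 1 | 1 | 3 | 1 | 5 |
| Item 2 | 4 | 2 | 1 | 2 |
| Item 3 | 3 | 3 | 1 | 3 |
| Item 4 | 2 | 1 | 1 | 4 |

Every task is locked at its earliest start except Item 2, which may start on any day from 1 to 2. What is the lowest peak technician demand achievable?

Item 2@1: d1:9  d2:6  d3:5  d4:2  d5:0 → peak 9
Item 2@2: d1:7  d2:6  d3:5  d4:2  d5:2 → peak 7
Best is Item 2@2, peak 7.

7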